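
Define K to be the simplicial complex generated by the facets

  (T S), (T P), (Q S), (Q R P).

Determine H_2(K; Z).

H_2 = 0.

Take the total order P < Q < R < S < T on the vertex set. Then K (dimension 2) consists of the simplices:

  0-simplices (5): P, Q, R, S, T
  1-simplices (6): PQ, PR, PT, QR, QS, ST
  2-simplices (1): PQR

so the chain groups are C_0 ≅ Z^5, C_1 ≅ Z^6, C_2 ≅ Z^1.

Boundary ∂_1: C_1 → C_0 sends each edge [p,q] (with p < q) to q − p.
As a 5×6 matrix over Z this has rank 4, with invariant factors (1,1,1,1).

∂_2: C_2 → C_1 sends each 2-simplex [p,q,r] to [q,r] − [p,r] + [p,q]. For instance
  ∂PQR = QR − PR + PQ.
The resulting 6×1 matrix has rank 1, and its Smith normal form has invariant factors (1).

Reading off H_k = ker ∂_k / im ∂_{k+1}:

  H_2: rank ker ∂_2 − rank ∂_3 = (1 − 1) − 0 = 0, and there is no ∂_3, so H_2 ≅ 0.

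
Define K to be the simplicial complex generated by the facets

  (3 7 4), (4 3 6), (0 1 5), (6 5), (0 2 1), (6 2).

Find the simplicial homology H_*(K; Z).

Take the total order 0 < 1 < 2 < 3 < 4 < 5 < 6 < 7 on the vertex set. Then K (dimension 2) consists of the simplices:

  0-simplices (8): [0], [1], [2], [3], [4], [5], [6], [7]
  1-simplices (12): [0,1], [0,2], [0,5], [1,2], [1,5], [2,6], [3,4], [3,6], [3,7], [4,6], [4,7], [5,6]
  2-simplices (4): [0,1,2], [0,1,5], [3,4,6], [3,4,7]

so the chain groups are C_0 ≅ Z^8, C_1 ≅ Z^12, C_2 ≅ Z^4.

∂_1: C_1 → C_0 is given by ∂[p,q] = [q] − [p].
The resulting 8×12 matrix has rank 7, and its Smith normal form has invariant factors (1,1,1,1,1,1,1).

∂_2: C_2 → C_1 maps a triangle to the signed sum of its edges. For instance
  ∂[0,1,5] = [1,5] − [0,5] + [0,1],
  ∂[3,4,6] = [4,6] − [3,6] + [3,4].
The 12×4 boundary matrix has rank 4 and Smith normal form diag(1,1,1,1).

Reading off H_k = ker ∂_k / im ∂_{k+1}:

  H_0: rank C_0 − rank ∂_1 = 8 − 7 = 1, and the invariant factors of ∂_1 are all 1, so H_0 ≅ Z.
  H_1: rank ker ∂_1 − rank ∂_2 = (12 − 7) − 4 = 1, and the invariant factors of ∂_2 are all 1, so H_1 ≅ Z.
  H_2: rank ker ∂_2 − rank ∂_3 = (4 − 4) − 0 = 0, and there is no ∂_3, so H_2 ≅ 0.

As a check, the Euler characteristic is 8 − 12 + 4 = 0, which agrees with 1 − 1 + 0 = 0.

H_0 ≅ Z,  H_1 ≅ Z,  H_2 = 0.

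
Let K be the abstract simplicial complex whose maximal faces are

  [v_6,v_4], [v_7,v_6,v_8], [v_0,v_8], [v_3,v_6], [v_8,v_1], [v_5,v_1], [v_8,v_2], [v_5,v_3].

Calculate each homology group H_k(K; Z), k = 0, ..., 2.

Take the total order v_0 < v_1 < v_2 < v_3 < v_4 < v_5 < v_6 < v_7 < v_8 on the vertex set. Then K (dimension 2) consists of the simplices:

  0-simplices (9): [v_0], [v_1], [v_2], [v_3], [v_4], [v_5], [v_6], [v_7], [v_8]
  1-simplices (10): [v_0,v_8], [v_1,v_5], [v_1,v_8], [v_2,v_8], [v_3,v_5], [v_3,v_6], [v_4,v_6], [v_6,v_7], [v_6,v_8], [v_7,v_8]
  2-simplices (1): [v_6,v_7,v_8]

giving chain groups C_0 ≅ Z^9, C_1 ≅ Z^10, C_2 ≅ Z^1.

The boundary map ∂_1: C_1 → C_0 is given by ∂[p,q] = [q] − [p]. For instance
  ∂[v_3,v_6] = [v_6] − [v_3].
As a 9×10 matrix over Z this has rank 8, with invariant factors (1,1,1,1,1,1,1,1).

The boundary map ∂_2: C_2 → C_1 acts by ∂[p,q,r] = [q,r] − [p,r] + [p,q]. For instance
  ∂[v_6,v_7,v_8] = [v_7,v_8] − [v_6,v_8] + [v_6,v_7].
As a 10×1 matrix over Z this has rank 1, with invariant factors (1).

From H_k ≅ ker(∂_k) / im(∂_{k+1}) we obtain:

  H_0: rank C_0 − rank ∂_1 = 9 − 8 = 1, and the invariant factors of ∂_1 are all 1, so H_0 ≅ Z.
  H_1: rank ker ∂_1 − rank ∂_2 = (10 − 8) − 1 = 1, and the invariant factors of ∂_2 are all 1, so H_1 ≅ Z.
  H_2: rank ker ∂_2 − rank ∂_3 = (1 − 1) − 0 = 0, and there is no ∂_3, so H_2 ≅ 0.

H_0 ≅ Z,  H_1 ≅ Z,  H_2 = 0.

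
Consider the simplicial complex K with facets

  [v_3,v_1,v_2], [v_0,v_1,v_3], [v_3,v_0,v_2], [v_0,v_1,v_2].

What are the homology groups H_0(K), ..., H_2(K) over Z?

H_0 ≅ Z,  H_1 = 0,  H_2 ≅ Z.

Order the vertices as v_0 < v_1 < v_2 < v_3. Listing each simplex with vertices in this order, K has dimension 2 with simplices:

  0-simplices (4): [v_0], [v_1], [v_2], [v_3]
  1-simplices (6): [v_0,v_1], [v_0,v_2], [v_0,v_3], [v_1,v_2], [v_1,v_3], [v_2,v_3]
  2-simplices (4): [v_0,v_1,v_2], [v_0,v_1,v_3], [v_0,v_2,v_3], [v_1,v_2,v_3]

giving chain groups C_0 ≅ Z^4, C_1 ≅ Z^6, C_2 ≅ Z^4.

∂_1: C_1 → C_0 maps an edge to its endpoints' difference, ∂[p,q] = q − p. For instance
  ∂[v_1,v_2] = [v_2] − [v_1].
The resulting 4×6 matrix has rank 3, and its Smith normal form has invariant factors (1,1,1).

The boundary map ∂_2: C_2 → C_1 sends each 2-simplex [p,q,r] to [q,r] − [p,r] + [p,q]. For instance
  ∂[v_0,v_2,v_3] = [v_2,v_3] − [v_0,v_3] + [v_0,v_2],
  ∂[v_1,v_2,v_3] = [v_2,v_3] − [v_1,v_3] + [v_1,v_2].
As a 6×4 matrix over Z this has rank 3, with invariant factors (1,1,1).

Computing H_k = (kernel of ∂_k) / (image of ∂_{k+1}):

  H_0: rank C_0 − rank ∂_1 = 4 − 3 = 1, and the invariant factors of ∂_1 are all 1, so H_0 = Z.
  H_1: rank ker ∂_1 − rank ∂_2 = (6 − 3) − 3 = 0, and the invariant factors of ∂_2 are all 1, so H_1 = 0.
  H_2: rank ker ∂_2 − rank ∂_3 = (4 − 3) − 0 = 1, and there is no ∂_3, so H_2 = Z.

(K is a triangulation of the 2-sphere S^2.)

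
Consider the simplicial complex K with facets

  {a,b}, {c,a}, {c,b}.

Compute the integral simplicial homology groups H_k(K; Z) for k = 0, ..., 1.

H_0 = Z,  H_1 = Z.

Fix the vertex order a < b < c and write every simplex with vertices in increasing order. Then dim K = 1 and the simplices of K are:

  0-simplices (3): a, b, c
  1-simplices (3): ab, ac, bc

Hence C_0 ≅ Z^3, C_1 ≅ Z^3.

∂_1: C_1 → C_0 sends each edge [p,q] (with p < q) to q − p.
The 3×3 boundary matrix has rank 2 and Smith normal form diag(1,1).

Reading off H_k = ker ∂_k / im ∂_{k+1}:

  H_0: rank C_0 − rank ∂_1 = 3 − 2 = 1, and the invariant factors of ∂_1 are all 1, so H_0 ≅ Z.
  H_1: rank ker ∂_1 − rank ∂_2 = (3 − 2) − 0 = 1, and there is no ∂_2, so H_1 ≅ Z.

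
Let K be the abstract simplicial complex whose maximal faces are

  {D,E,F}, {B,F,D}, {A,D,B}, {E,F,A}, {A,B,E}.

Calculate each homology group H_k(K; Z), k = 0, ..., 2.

K has 5 vertices, 10 edges, 5 triangles.
rank ∂_0 = 0, rank ∂_1 = 4 ⇒ b_0 = 5 − 0 − 4 = 1; all invariant factors of ∂_1 are 1 so no torsion. So H_0 = Z.
rank ∂_1 = 4, rank ∂_2 = 5 ⇒ b_1 = 10 − 4 − 5 = 1; all invariant factors of ∂_2 are 1 so no torsion. So H_1 = Z.
rank ∂_2 = 5, rank ∂_3 = 0 ⇒ b_2 = 5 − 5 − 0 = 0. So H_2 = 0.

H_0 = Z,  H_1 = Z,  H_2 = 0.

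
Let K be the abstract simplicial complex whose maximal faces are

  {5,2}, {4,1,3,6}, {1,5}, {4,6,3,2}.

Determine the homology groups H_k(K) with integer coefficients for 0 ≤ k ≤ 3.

H_0 = Z,  H_1 = Z,  H_2 = 0,  H_3 = 0.

Take the total order 1 < 2 < 3 < 4 < 5 < 6 on the vertex set. Then K (dimension 3) consists of the simplices:

  0-simplices (6): [1], [2], [3], [4], [5], [6]
  1-simplices (11): [1,3], [1,4], [1,5], [1,6], [2,3], [2,4], [2,5], [2,6], [3,4], [3,6], [4,6]
  2-simplices (7): [1,3,4], [1,3,6], [1,4,6], [2,3,4], [2,3,6], [2,4,6], [3,4,6]
  3-simplices (2): [1,3,4,6], [2,3,4,6]

Hence C_0 ≅ Z^6, C_1 ≅ Z^11, C_2 ≅ Z^7, C_3 ≅ Z^2.

∂_1: C_1 → C_0 maps an edge to its endpoints' difference, ∂[p,q] = q − p. For instance
  ∂[2,4] = [4] − [2].
This gives a 6×11 integer matrix of rank 5; reducing to Smith normal form yields diagonal entries (1,1,1,1,1).

Boundary ∂_2: C_2 → C_1 maps a triangle to the signed sum of its edges. For instance
  ∂[1,3,6] = [3,6] − [1,6] + [1,3],
  ∂[2,4,6] = [4,6] − [2,6] + [2,4].
This gives a 11×7 integer matrix of rank 5; reducing to Smith normal form yields diagonal entries (1,1,1,1,1).

∂_3: C_3 → C_2 sends each 3-simplex σ to the alternating sum Σ_i (−1)^i (σ with its i-th vertex removed). For instance
  ∂[1,3,4,6] = [3,4,6] − [1,4,6] + [1,3,6] − [1,3,4],
  ∂[2,3,4,6] = [3,4,6] − [2,4,6] + [2,3,6] − [2,3,4].
The 7×2 boundary matrix has rank 2 and Smith normal form diag(1,1).

Now H_k = ker ∂_k / im ∂_{k+1}, so:

  H_0: rank C_0 − rank ∂_1 = 6 − 5 = 1, and the invariant factors of ∂_1 are all 1, so H_0 = Z.
  H_1: rank ker ∂_1 − rank ∂_2 = (11 − 5) − 5 = 1, and the invariant factors of ∂_2 are all 1, so H_1 = Z.
  H_2: rank ker ∂_2 − rank ∂_3 = (7 − 5) − 2 = 0, and the invariant factors of ∂_3 are all 1, so H_2 = 0.
  H_3: rank ker ∂_3 − rank ∂_4 = (2 − 2) − 0 = 0, and there is no ∂_4, so H_3 = 0.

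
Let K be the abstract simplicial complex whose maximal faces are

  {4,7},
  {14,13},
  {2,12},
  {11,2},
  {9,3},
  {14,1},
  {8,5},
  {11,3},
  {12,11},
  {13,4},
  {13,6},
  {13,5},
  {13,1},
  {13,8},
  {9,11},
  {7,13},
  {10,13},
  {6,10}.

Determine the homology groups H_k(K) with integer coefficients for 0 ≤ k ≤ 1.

H_0 ≅ Z^2,  H_1 ≅ Z^6.

Order the vertices as 1 < 2 < 3 < 4 < 5 < 6 < 7 < 8 < 9 < 10 < 11 < 12 < 13 < 14. Listing each simplex with vertices in this order, K has dimension 1 with simplices:

  0-simplices (14): [1], [2], [3], [4], [5], [6], [7], [8], [9], [10], [11], [12], [13], [14]
  1-simplices (18): [1,13], [1,14], [2,11], [2,12], [3,9], [3,11], [4,7], [4,13], [5,8], [5,13], [6,10], [6,13], [7,13], [8,13], [9,11], [10,13], [11,12], [13,14]

giving chain groups C_0 ≅ Z^14, C_1 ≅ Z^18.

∂_1: C_1 → C_0 is given by ∂[p,q] = [q] − [p].
The 14×18 boundary matrix has rank 12 and Smith normal form diag(1,1,1,1,1,1,1,1,1,1,1,1).

From H_k ≅ ker(∂_k) / im(∂_{k+1}) we obtain:

  H_0: rank C_0 − rank ∂_1 = 14 − 12 = 2, and the invariant factors of ∂_1 are all 1, so H_0 ≅ Z^2.
  H_1: rank ker ∂_1 − rank ∂_2 = (18 − 12) − 0 = 6, and there is no ∂_2, so H_1 ≅ Z^6.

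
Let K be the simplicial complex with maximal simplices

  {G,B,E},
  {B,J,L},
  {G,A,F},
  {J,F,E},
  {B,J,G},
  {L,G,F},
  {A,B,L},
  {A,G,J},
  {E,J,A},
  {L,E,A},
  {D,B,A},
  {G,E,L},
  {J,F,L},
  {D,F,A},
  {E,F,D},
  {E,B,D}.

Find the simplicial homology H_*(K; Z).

We work with the vertex ordering A < B < D < E < F < G < J < L. The simplices of K, each written with vertices in increasing order, are:

  0-simplices (8): A, B, D, E, F, G, J, L
  1-simplices (24): AB, AD, AE, AF, AG, AJ, AL, BD, BE, BG, BJ, BL, DE, DF, EF, EG, EJ, EL, FG, FJ, FL, GJ, GL, JL
  2-simplices (16): ABD, ABL, ADF, AEJ, AEL, AFG, AGJ, BDE, BEG, BGJ, BJL, DEF, EFJ, EGL, FGL, FJL

so the chain groups are C_0 ≅ Z^8, C_1 ≅ Z^24, C_2 ≅ Z^16.

∂_1: C_1 → C_0 is given by ∂[p,q] = [q] − [p]. For instance
  ∂EJ = J − E.
As a 8×24 matrix over Z this has rank 7, with invariant factors (1,1,1,1,1,1,1).

The boundary map ∂_2: C_2 → C_1 maps a triangle to the signed sum of its edges. For instance
  ∂AGJ = GJ − AJ + AG,
  ∂EGL = GL − EL + EG.
The 24×16 boundary matrix has rank 15 and Smith normal form diag(1,1,1,1,1,1,1,1,1,1,1,1,1,1,1).

Now H_k = ker ∂_k / im ∂_{k+1}, so:

  H_0: rank C_0 − rank ∂_1 = 8 − 7 = 1, and the invariant factors of ∂_1 are all 1, so H_0 = Z.
  H_1: rank ker ∂_1 − rank ∂_2 = (24 − 7) − 15 = 2, and the invariant factors of ∂_2 are all 1, so H_1 = Z^2.
  H_2: rank ker ∂_2 − rank ∂_3 = (16 − 15) − 0 = 1, and there is no ∂_3, so H_2 = Z.

(K is a triangulation of the torus T^2.)

H_0 = Z,  H_1 = Z^2,  H_2 = Z.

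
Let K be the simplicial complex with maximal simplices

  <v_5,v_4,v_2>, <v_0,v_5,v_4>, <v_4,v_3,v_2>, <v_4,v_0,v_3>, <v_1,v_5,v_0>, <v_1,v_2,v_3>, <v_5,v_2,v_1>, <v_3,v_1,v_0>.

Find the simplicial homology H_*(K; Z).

K has 6 vertices, 12 edges, 8 triangles.
rank ∂_0 = 0, rank ∂_1 = 5 ⇒ b_0 = 6 − 0 − 5 = 1; all invariant factors of ∂_1 are 1 so no torsion. So H_0 = Z.
rank ∂_1 = 5, rank ∂_2 = 7 ⇒ b_1 = 12 − 5 − 7 = 0; all invariant factors of ∂_2 are 1 so no torsion. So H_1 = 0.
rank ∂_2 = 7, rank ∂_3 = 0 ⇒ b_2 = 8 − 7 − 0 = 1. So H_2 = Z.

H_0 = Z,  H_1 = 0,  H_2 = Z.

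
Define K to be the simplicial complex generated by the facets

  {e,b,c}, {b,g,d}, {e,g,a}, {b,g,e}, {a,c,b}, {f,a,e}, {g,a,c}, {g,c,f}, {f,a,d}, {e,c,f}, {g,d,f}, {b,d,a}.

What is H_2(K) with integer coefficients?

H_2 ≅ 0.

Order the vertices as a < b < c < d < e < f < g. Listing each simplex with vertices in this order, K has dimension 2 with simplices:

  0-simplices (7): a, b, c, d, e, f, g
  1-simplices (18): ab, ac, ad, ae, af, ag, bc, bd, be, bg, ce, cf, cg, df, dg, ef, eg, fg
  2-simplices (12): abc, abd, acg, adf, aef, aeg, bce, bdg, beg, cef, cfg, dfg

giving chain groups C_0 ≅ Z^7, C_1 ≅ Z^18, C_2 ≅ Z^12.

∂_1: C_1 → C_0 maps an edge to its endpoints' difference, ∂[p,q] = q − p.
The resulting 7×18 matrix has rank 6, and its Smith normal form has invariant factors (1,1,1,1,1,1).

∂_2: C_2 → C_1 acts by ∂[p,q,r] = [q,r] − [p,r] + [p,q]. For instance
  ∂dfg = fg − dg + df,
  ∂abd = bd − ad + ab.
This gives a 18×12 integer matrix of rank 12; reducing to Smith normal form yields diagonal entries (1,1,1,1,1,1,1,1,1,1,1,2).

Reading off H_k = ker ∂_k / im ∂_{k+1}:

  H_2: rank ker ∂_2 − rank ∂_3 = (12 − 12) − 0 = 0, and there is no ∂_3, so H_2 = 0.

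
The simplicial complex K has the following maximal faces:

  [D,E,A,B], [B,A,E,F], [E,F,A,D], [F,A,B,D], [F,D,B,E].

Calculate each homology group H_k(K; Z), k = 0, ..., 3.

Order the vertices as A < B < D < E < F. Listing each simplex with vertices in this order, K has dimension 3 with simplices:

  0-simplices (5): A, B, D, E, F
  1-simplices (10): AB, AD, AE, AF, BD, BE, BF, DE, DF, EF
  2-simplices (10): ABD, ABE, ABF, ADE, ADF, AEF, BDE, BDF, BEF, DEF
  3-simplices (5): ABDE, ABDF, ABEF, ADEF, BDEF

Hence C_0 ≅ Z^5, C_1 ≅ Z^10, C_2 ≅ Z^10, C_3 ≅ Z^5.

The boundary map ∂_1: C_1 → C_0 maps an edge to its endpoints' difference, ∂[p,q] = q − p. For instance
  ∂DE = E − D.
As a 5×10 matrix over Z this has rank 4, with invariant factors (1,1,1,1).

The boundary map ∂_2: C_2 → C_1 sends each 2-simplex [p,q,r] to [q,r] − [p,r] + [p,q]. For instance
  ∂BDE = DE − BE + BD,
  ∂ADF = DF − AF + AD.
The resulting 10×10 matrix has rank 6, and its Smith normal form has invariant factors (1,1,1,1,1,1).

Boundary ∂_3: C_3 → C_2 sends each 3-simplex σ to the alternating sum Σ_i (−1)^i (σ with its i-th vertex removed). For instance
  ∂ABDE = BDE − ADE + ABE − ABD,
  ∂ABEF = BEF − AEF + ABF − ABE.
The 10×5 boundary matrix has rank 4 and Smith normal form diag(1,1,1,1).

Computing H_k = (kernel of ∂_k) / (image of ∂_{k+1}):

  H_0: rank C_0 − rank ∂_1 = 5 − 4 = 1, and the invariant factors of ∂_1 are all 1, so H_0 = Z.
  H_1: rank ker ∂_1 − rank ∂_2 = (10 − 4) − 6 = 0, and the invariant factors of ∂_2 are all 1, so H_1 = 0.
  H_2: rank ker ∂_2 − rank ∂_3 = (10 − 6) − 4 = 0, and the invariant factors of ∂_3 are all 1, so H_2 = 0.
  H_3: rank ker ∂_3 − rank ∂_4 = (5 − 4) − 0 = 1, and there is no ∂_4, so H_3 = Z.

H_0 ≅ Z,  H_1 = 0,  H_2 = 0,  H_3 ≅ Z.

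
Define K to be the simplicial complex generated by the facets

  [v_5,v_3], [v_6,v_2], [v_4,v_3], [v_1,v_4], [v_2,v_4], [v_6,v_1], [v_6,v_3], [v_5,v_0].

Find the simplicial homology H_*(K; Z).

Take the total order v_0 < v_1 < v_2 < v_3 < v_4 < v_5 < v_6 on the vertex set. Then K (dimension 1) consists of the simplices:

  0-simplices (7): [v_0], [v_1], [v_2], [v_3], [v_4], [v_5], [v_6]
  1-simplices (8): [v_0,v_5], [v_1,v_4], [v_1,v_6], [v_2,v_4], [v_2,v_6], [v_3,v_4], [v_3,v_5], [v_3,v_6]

giving chain groups C_0 ≅ Z^7, C_1 ≅ Z^8.

The boundary map ∂_1: C_1 → C_0 maps an edge to its endpoints' difference, ∂[p,q] = q − p.
The resulting 7×8 matrix has rank 6, and its Smith normal form has invariant factors (1,1,1,1,1,1).

Now H_k = ker ∂_k / im ∂_{k+1}, so:

  H_0: rank C_0 − rank ∂_1 = 7 − 6 = 1, and the invariant factors of ∂_1 are all 1, so H_0 ≅ Z.
  H_1: rank ker ∂_1 − rank ∂_2 = (8 − 6) − 0 = 2, and there is no ∂_2, so H_1 ≅ Z^2.

H_0 = Z,  H_1 = Z^2.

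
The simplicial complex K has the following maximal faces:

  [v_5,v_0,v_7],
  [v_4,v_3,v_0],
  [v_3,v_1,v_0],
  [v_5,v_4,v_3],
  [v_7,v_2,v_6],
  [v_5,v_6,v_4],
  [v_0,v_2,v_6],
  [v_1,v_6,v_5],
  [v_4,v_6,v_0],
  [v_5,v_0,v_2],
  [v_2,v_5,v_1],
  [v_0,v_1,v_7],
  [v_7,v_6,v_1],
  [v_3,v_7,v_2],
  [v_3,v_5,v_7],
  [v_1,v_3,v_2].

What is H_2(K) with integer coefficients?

H_2 ≅ Z.

We work with the vertex ordering v_0 < v_1 < v_2 < v_3 < v_4 < v_5 < v_6 < v_7. The simplices of K, each written with vertices in increasing order, are:

  0-simplices (8): [v_0], [v_1], [v_2], [v_3], [v_4], [v_5], [v_6], [v_7]
  1-simplices (24): (24 of them)
  2-simplices (16): (16 of them)

giving chain groups C_0 ≅ Z^8, C_1 ≅ Z^24, C_2 ≅ Z^16.

The boundary map ∂_1: C_1 → C_0 maps an edge to its endpoints' difference, ∂[p,q] = q − p.
The resulting 8×24 matrix has rank 7, and its Smith normal form has invariant factors (1,1,1,1,1,1,1).

Boundary ∂_2: C_2 → C_1 sends each 2-simplex [p,q,r] to [q,r] − [p,r] + [p,q]. For instance
  ∂[v_0,v_2,v_5] = [v_2,v_5] − [v_0,v_5] + [v_0,v_2],
  ∂[v_1,v_6,v_7] = [v_6,v_7] − [v_1,v_7] + [v_1,v_6].
The 24×16 boundary matrix has rank 15 and Smith normal form diag(1,1,1,1,1,1,1,1,1,1,1,1,1,1,1).

Computing H_k = (kernel of ∂_k) / (image of ∂_{k+1}):

  H_2: rank ker ∂_2 − rank ∂_3 = (16 − 15) − 0 = 1, and there is no ∂_3, so H_2 ≅ Z.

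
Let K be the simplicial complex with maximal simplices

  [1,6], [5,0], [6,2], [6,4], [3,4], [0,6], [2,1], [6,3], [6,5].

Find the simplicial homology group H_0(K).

We work with the vertex ordering 0 < 1 < 2 < 3 < 4 < 5 < 6. The simplices of K, each written with vertices in increasing order, are:

  0-simplices (7): [0], [1], [2], [3], [4], [5], [6]
  1-simplices (9): [0,5], [0,6], [1,2], [1,6], [2,6], [3,4], [3,6], [4,6], [5,6]

giving chain groups C_0 ≅ Z^7, C_1 ≅ Z^9.

The boundary map ∂_1: C_1 → C_0 maps an edge to its endpoints' difference, ∂[p,q] = q − p. For instance
  ∂[0,5] = [5] − [0].
The 7×9 boundary matrix has rank 6 and Smith normal form diag(1,1,1,1,1,1).

Computing H_k = (kernel of ∂_k) / (image of ∂_{k+1}):

  H_0: rank C_0 − rank ∂_1 = 7 − 6 = 1, and the invariant factors of ∂_1 are all 1, so H_0 = Z.

H_0 = Z.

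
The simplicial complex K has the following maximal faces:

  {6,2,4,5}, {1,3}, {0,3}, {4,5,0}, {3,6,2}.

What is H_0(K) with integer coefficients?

H_0 = Z.

We work with the vertex ordering 0 < 1 < 2 < 3 < 4 < 5 < 6. The simplices of K, each written with vertices in increasing order, are:

  0-simplices (7): [0], [1], [2], [3], [4], [5], [6]
  1-simplices (12): [0,3], [0,4], [0,5], [1,3], [2,3], [2,4], [2,5], [2,6], [3,6], [4,5], [4,6], [5,6]
  2-simplices (6): [0,4,5], [2,3,6], [2,4,5], [2,4,6], [2,5,6], [4,5,6]
  3-simplices (1): [2,4,5,6]

Hence C_0 ≅ Z^7, C_1 ≅ Z^12, C_2 ≅ Z^6, C_3 ≅ Z^1.

∂_1: C_1 → C_0 sends each edge [p,q] (with p < q) to q − p. For instance
  ∂[2,3] = [3] − [2].
The 7×12 boundary matrix has rank 6 and Smith normal form diag(1,1,1,1,1,1).

∂_2: C_2 → C_1 sends each 2-simplex [p,q,r] to [q,r] − [p,r] + [p,q]. For instance
  ∂[2,3,6] = [3,6] − [2,6] + [2,3],
  ∂[2,5,6] = [5,6] − [2,6] + [2,5].
The 12×6 boundary matrix has rank 5 and Smith normal form diag(1,1,1,1,1).

Boundary ∂_3: C_3 → C_2 sends each 3-simplex σ to the alternating sum Σ_i (−1)^i (σ with its i-th vertex removed). For instance
  ∂[2,4,5,6] = [4,5,6] − [2,5,6] + [2,4,6] − [2,4,5].
The resulting 6×1 matrix has rank 1, and its Smith normal form has invariant factors (1).

Now H_k = ker ∂_k / im ∂_{k+1}, so:

  H_0: rank C_0 − rank ∂_1 = 7 − 6 = 1, and the invariant factors of ∂_1 are all 1, so H_0 = Z.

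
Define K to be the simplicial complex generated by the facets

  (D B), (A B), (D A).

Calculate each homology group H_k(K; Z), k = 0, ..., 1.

H_0 = Z,  H_1 = Z.

Order the vertices as A < B < D. Listing each simplex with vertices in this order, K has dimension 1 with simplices:

  0-simplices (3): A, B, D
  1-simplices (3): AB, AD, BD

so the chain groups are C_0 ≅ Z^3, C_1 ≅ Z^3.

∂_1: C_1 → C_0 is given by ∂[p,q] = [q] − [p].
This gives a 3×3 integer matrix of rank 2; reducing to Smith normal form yields diagonal entries (1,1).

Computing H_k = (kernel of ∂_k) / (image of ∂_{k+1}):

  H_0: rank C_0 − rank ∂_1 = 3 − 2 = 1, and the invariant factors of ∂_1 are all 1, so H_0 ≅ Z.
  H_1: rank ker ∂_1 − rank ∂_2 = (3 − 2) − 0 = 1, and there is no ∂_2, so H_1 ≅ Z.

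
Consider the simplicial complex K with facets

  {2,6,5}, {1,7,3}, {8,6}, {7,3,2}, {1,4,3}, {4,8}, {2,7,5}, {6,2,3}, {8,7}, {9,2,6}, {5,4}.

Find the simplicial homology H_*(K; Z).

K has 9 vertices, 18 edges, 7 triangles.
rank ∂_0 = 0, rank ∂_1 = 8 ⇒ b_0 = 9 − 0 − 8 = 1; all invariant factors of ∂_1 are 1 so no torsion. So H_0 = Z.
rank ∂_1 = 8, rank ∂_2 = 7 ⇒ b_1 = 18 − 8 − 7 = 3; all invariant factors of ∂_2 are 1 so no torsion. So H_1 = Z^3.
rank ∂_2 = 7, rank ∂_3 = 0 ⇒ b_2 = 7 − 7 − 0 = 0. So H_2 = 0.

H_0 ≅ Z,  H_1 ≅ Z^3,  H_2 = 0.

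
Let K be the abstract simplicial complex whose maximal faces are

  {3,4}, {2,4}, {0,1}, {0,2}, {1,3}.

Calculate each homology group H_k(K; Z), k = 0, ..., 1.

K has 5 vertices, 5 edges.
rank ∂_0 = 0, rank ∂_1 = 4 ⇒ b_0 = 5 − 0 − 4 = 1; all invariant factors of ∂_1 are 1 so no torsion. So H_0 ≅ Z.
rank ∂_1 = 4, rank ∂_2 = 0 ⇒ b_1 = 5 − 4 − 0 = 1. So H_1 ≅ Z.

H_0 = Z,  H_1 = Z.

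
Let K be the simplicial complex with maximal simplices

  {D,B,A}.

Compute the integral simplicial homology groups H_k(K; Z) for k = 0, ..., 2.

H_0 ≅ Z,  H_1 = 0,  H_2 = 0.

We work with the vertex ordering A < B < D. The simplices of K, each written with vertices in increasing order, are:

  0-simplices (3): A, B, D
  1-simplices (3): AB, AD, BD
  2-simplices (1): ABD

so the chain groups are C_0 ≅ Z^3, C_1 ≅ Z^3, C_2 ≅ Z^1.

The boundary map ∂_1: C_1 → C_0 is given by ∂[p,q] = [q] − [p]. For instance
  ∂AD = D − A.
As a 3×3 matrix over Z this has rank 2, with invariant factors (1,1).

Boundary ∂_2: C_2 → C_1 sends each 2-simplex [p,q,r] to [q,r] − [p,r] + [p,q]. For instance
  ∂ABD = BD − AD + AB.
As a 3×1 matrix over Z this has rank 1, with invariant factors (1).

Now H_k = ker ∂_k / im ∂_{k+1}, so:

  H_0: rank C_0 − rank ∂_1 = 3 − 2 = 1, and the invariant factors of ∂_1 are all 1, so H_0 ≅ Z.
  H_1: rank ker ∂_1 − rank ∂_2 = (3 − 2) − 1 = 0, and the invariant factors of ∂_2 are all 1, so H_1 ≅ 0.
  H_2: rank ker ∂_2 − rank ∂_3 = (1 − 1) − 0 = 0, and there is no ∂_3, so H_2 ≅ 0.

As a check, the Euler characteristic is 3 − 3 + 1 = 1, which agrees with 1 − 0 + 0 = 1.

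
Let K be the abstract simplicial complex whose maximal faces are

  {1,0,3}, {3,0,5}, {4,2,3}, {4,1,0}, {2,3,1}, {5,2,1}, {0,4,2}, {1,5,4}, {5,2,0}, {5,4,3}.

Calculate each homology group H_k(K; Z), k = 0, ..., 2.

H_0 ≅ Z,  H_1 ≅ Z/2,  H_2 = 0.

Fix the vertex order 0 < 1 < 2 < 3 < 4 < 5 and write every simplex with vertices in increasing order. Then dim K = 2 and the simplices of K are:

  0-simplices (6): [0], [1], [2], [3], [4], [5]
  1-simplices (15): [0,1], [0,2], [0,3], [0,4], [0,5], [1,2], [1,3], [1,4], [1,5], [2,3], [2,4], [2,5], [3,4], [3,5], [4,5]
  2-simplices (10): [0,1,3], [0,1,4], [0,2,4], [0,2,5], [0,3,5], [1,2,3], [1,2,5], [1,4,5], [2,3,4], [3,4,5]

Hence C_0 ≅ Z^6, C_1 ≅ Z^15, C_2 ≅ Z^10.

Boundary ∂_1: C_1 → C_0 sends each edge [p,q] (with p < q) to q − p. For instance
  ∂[2,4] = [4] − [2].
This gives a 6×15 integer matrix of rank 5; reducing to Smith normal form yields diagonal entries (1,1,1,1,1).

∂_2: C_2 → C_1 maps a triangle to the signed sum of its edges. For instance
  ∂[2,3,4] = [3,4] − [2,4] + [2,3],
  ∂[0,1,3] = [1,3] − [0,3] + [0,1].
As a 15×10 matrix over Z this has rank 10, with invariant factors (1,1,1,1,1,1,1,1,1,2).

From H_k ≅ ker(∂_k) / im(∂_{k+1}) we obtain:

  H_0: rank C_0 − rank ∂_1 = 6 − 5 = 1, and the invariant factors of ∂_1 are all 1, so H_0 ≅ Z.
  H_1: rank ker ∂_1 − rank ∂_2 = (15 − 5) − 10 = 0, and ∂_2 has invariant factor 2 > 1, so H_1 ≅ Z/2.
  H_2: rank ker ∂_2 − rank ∂_3 = (10 − 10) − 0 = 0, and there is no ∂_3, so H_2 ≅ 0.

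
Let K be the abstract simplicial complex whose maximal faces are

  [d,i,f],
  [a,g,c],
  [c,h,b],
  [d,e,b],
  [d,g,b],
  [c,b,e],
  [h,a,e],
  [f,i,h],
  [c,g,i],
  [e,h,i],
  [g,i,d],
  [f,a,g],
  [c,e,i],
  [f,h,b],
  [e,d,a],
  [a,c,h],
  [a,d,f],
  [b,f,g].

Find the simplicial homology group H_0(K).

H_0 ≅ Z.

We work with the vertex ordering a < b < c < d < e < f < g < h < i. The simplices of K, each written with vertices in increasing order, are:

  0-simplices (9): a, b, c, d, e, f, g, h, i
  1-simplices (27): ac, ad, ae, af, ag, ah, bc, bd, be, bf, bg, bh, ce, cg, ch, ci, de, df, dg, di, eh, ei, fg, fh, fi, gi, hi
  2-simplices (18): acg, ach, ade, adf, aeh, afg, bce, bch, bde, bdg, bfg, bfh, cei, cgi, dfi, dgi, ehi, fhi

Hence C_0 ≅ Z^9, C_1 ≅ Z^27, C_2 ≅ Z^18.

Boundary ∂_1: C_1 → C_0 sends each edge [p,q] (with p < q) to q − p.
As a 9×27 matrix over Z this has rank 8, with invariant factors (1,1,1,1,1,1,1,1).

∂_2: C_2 → C_1 sends each 2-simplex [p,q,r] to [q,r] − [p,r] + [p,q]. For instance
  ∂adf = df − af + ad,
  ∂cgi = gi − ci + cg.
As a 27×18 matrix over Z this has rank 18, with invariant factors (1,1,1,1,1,1,1,1,1,1,1,1,1,1,1,1,1,2).

From H_k ≅ ker(∂_k) / im(∂_{k+1}) we obtain:

  H_0: rank C_0 − rank ∂_1 = 9 − 8 = 1, and the invariant factors of ∂_1 are all 1, so H_0 ≅ Z.

(K is a triangulation of the Klein bottle.)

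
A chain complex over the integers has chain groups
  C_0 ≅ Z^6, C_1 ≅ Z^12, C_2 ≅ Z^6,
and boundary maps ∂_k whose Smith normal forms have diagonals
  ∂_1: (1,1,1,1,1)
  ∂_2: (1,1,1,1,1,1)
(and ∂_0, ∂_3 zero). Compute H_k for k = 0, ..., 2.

H_0 ≅ Z,  H_1 ≅ Z,  H_2 = 0.

H_0: b_0 = 6 − 0 − 5 = 1; torsion from ∂_1 factors > 1: none. So H_0 ≅ Z.
H_1: b_1 = 12 − 5 − 6 = 1; torsion from ∂_2 factors > 1: none. So H_1 ≅ Z.
H_2: b_2 = 6 − 6 − 0 = 0; torsion from ∂_3 factors > 1: none. So H_2 ≅ 0.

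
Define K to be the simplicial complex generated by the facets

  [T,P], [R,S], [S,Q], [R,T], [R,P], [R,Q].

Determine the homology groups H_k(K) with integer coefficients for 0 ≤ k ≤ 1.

H_0 = Z,  H_1 = Z^2.

We work with the vertex ordering P < Q < R < S < T. The simplices of K, each written with vertices in increasing order, are:

  0-simplices (5): P, Q, R, S, T
  1-simplices (6): PR, PT, QR, QS, RS, RT

so the chain groups are C_0 ≅ Z^5, C_1 ≅ Z^6.

The boundary map ∂_1: C_1 → C_0 sends each edge [p,q] (with p < q) to q − p. For instance
  ∂RT = T − R.
This gives a 5×6 integer matrix of rank 4; reducing to Smith normal form yields diagonal entries (1,1,1,1).

Computing H_k = (kernel of ∂_k) / (image of ∂_{k+1}):

  H_0: rank C_0 − rank ∂_1 = 5 − 4 = 1, and the invariant factors of ∂_1 are all 1, so H_0 ≅ Z.
  H_1: rank ker ∂_1 − rank ∂_2 = (6 − 4) − 0 = 2, and there is no ∂_2, so H_1 ≅ Z^2.

As a check, the Euler characteristic is 5 − 6 = -1, which agrees with 1 − 2 = -1.
(K is a triangulation of a wedge of 2 circles.)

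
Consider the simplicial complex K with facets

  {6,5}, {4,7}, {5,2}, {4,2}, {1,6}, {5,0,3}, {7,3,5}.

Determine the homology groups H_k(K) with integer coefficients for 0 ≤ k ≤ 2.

H_0 ≅ Z,  H_1 ≅ Z,  H_2 = 0.

Fix the vertex order 0 < 1 < 2 < 3 < 4 < 5 < 6 < 7 and write every simplex with vertices in increasing order. Then dim K = 2 and the simplices of K are:

  0-simplices (8): [0], [1], [2], [3], [4], [5], [6], [7]
  1-simplices (10): [0,3], [0,5], [1,6], [2,4], [2,5], [3,5], [3,7], [4,7], [5,6], [5,7]
  2-simplices (2): [0,3,5], [3,5,7]

so the chain groups are C_0 ≅ Z^8, C_1 ≅ Z^10, C_2 ≅ Z^2.

Boundary ∂_1: C_1 → C_0 sends each edge [p,q] (with p < q) to q − p. For instance
  ∂[1,6] = [6] − [1].
The resulting 8×10 matrix has rank 7, and its Smith normal form has invariant factors (1,1,1,1,1,1,1).

Boundary ∂_2: C_2 → C_1 sends each 2-simplex [p,q,r] to [q,r] − [p,r] + [p,q]. For instance
  ∂[0,3,5] = [3,5] − [0,5] + [0,3],
  ∂[3,5,7] = [5,7] − [3,7] + [3,5].
This gives a 10×2 integer matrix of rank 2; reducing to Smith normal form yields diagonal entries (1,1).

Computing H_k = (kernel of ∂_k) / (image of ∂_{k+1}):

  H_0: rank C_0 − rank ∂_1 = 8 − 7 = 1, and the invariant factors of ∂_1 are all 1, so H_0 ≅ Z.
  H_1: rank ker ∂_1 − rank ∂_2 = (10 − 7) − 2 = 1, and the invariant factors of ∂_2 are all 1, so H_1 ≅ Z.
  H_2: rank ker ∂_2 − rank ∂_3 = (2 − 2) − 0 = 0, and there is no ∂_3, so H_2 ≅ 0.

As a check, the Euler characteristic is 8 − 10 + 2 = 0, which agrees with 1 − 1 + 0 = 0.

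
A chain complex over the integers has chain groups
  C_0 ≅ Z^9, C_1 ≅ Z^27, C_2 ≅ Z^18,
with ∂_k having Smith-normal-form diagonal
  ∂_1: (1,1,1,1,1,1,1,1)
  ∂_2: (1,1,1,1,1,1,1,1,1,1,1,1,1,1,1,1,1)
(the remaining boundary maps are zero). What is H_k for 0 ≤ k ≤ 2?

H_0 ≅ Z,  H_1 ≅ Z^2,  H_2 ≅ Z.

H_0: b_0 = 9 − 0 − 8 = 1; torsion from ∂_1 factors > 1: none. So H_0 ≅ Z.
H_1: b_1 = 27 − 8 − 17 = 2; torsion from ∂_2 factors > 1: none. So H_1 ≅ Z^2.
H_2: b_2 = 18 − 17 − 0 = 1; torsion from ∂_3 factors > 1: none. So H_2 ≅ Z.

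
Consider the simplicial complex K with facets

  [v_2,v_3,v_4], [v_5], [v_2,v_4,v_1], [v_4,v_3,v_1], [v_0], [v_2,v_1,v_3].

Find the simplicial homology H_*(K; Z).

Order the vertices as v_0 < v_1 < v_2 < v_3 < v_4 < v_5. Listing each simplex with vertices in this order, K has dimension 2 with simplices:

  0-simplices (6): [v_0], [v_1], [v_2], [v_3], [v_4], [v_5]
  1-simplices (6): [v_1,v_2], [v_1,v_3], [v_1,v_4], [v_2,v_3], [v_2,v_4], [v_3,v_4]
  2-simplices (4): [v_1,v_2,v_3], [v_1,v_2,v_4], [v_1,v_3,v_4], [v_2,v_3,v_4]

giving chain groups C_0 ≅ Z^6, C_1 ≅ Z^6, C_2 ≅ Z^4.

∂_1: C_1 → C_0 is given by ∂[p,q] = [q] − [p].
This gives a 6×6 integer matrix of rank 3; reducing to Smith normal form yields diagonal entries (1,1,1).

∂_2: C_2 → C_1 sends each 2-simplex [p,q,r] to [q,r] − [p,r] + [p,q]. For instance
  ∂[v_1,v_2,v_4] = [v_2,v_4] − [v_1,v_4] + [v_1,v_2],
  ∂[v_2,v_3,v_4] = [v_3,v_4] − [v_2,v_4] + [v_2,v_3].
The 6×4 boundary matrix has rank 3 and Smith normal form diag(1,1,1).

Reading off H_k = ker ∂_k / im ∂_{k+1}:

  H_0: rank C_0 − rank ∂_1 = 6 − 3 = 3, and the invariant factors of ∂_1 are all 1, so H_0 = Z^3.
  H_1: rank ker ∂_1 − rank ∂_2 = (6 − 3) − 3 = 0, and the invariant factors of ∂_2 are all 1, so H_1 = 0.
  H_2: rank ker ∂_2 − rank ∂_3 = (4 − 3) − 0 = 1, and there is no ∂_3, so H_2 = Z.

(K is a triangulation of the disjoint union of the 2-sphere S^2 and a set of 2 points.)

H_0 ≅ Z^3,  H_1 = 0,  H_2 ≅ Z.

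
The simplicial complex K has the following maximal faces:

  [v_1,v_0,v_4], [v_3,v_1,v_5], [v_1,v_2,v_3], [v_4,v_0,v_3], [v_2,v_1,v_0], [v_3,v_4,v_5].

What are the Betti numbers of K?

K has 6 vertices, 12 edges, 6 triangles.
rank ∂_0 = 0, rank ∂_1 = 5 ⇒ b_0 = 6 − 0 − 5 = 1; all invariant factors of ∂_1 are 1 so no torsion. So H_0 ≅ Z.
rank ∂_1 = 5, rank ∂_2 = 6 ⇒ b_1 = 12 − 5 − 6 = 1; all invariant factors of ∂_2 are 1 so no torsion. So H_1 ≅ Z.
rank ∂_2 = 6, rank ∂_3 = 0 ⇒ b_2 = 6 − 6 − 0 = 0. So H_2 ≅ 0.

b_0 = 1, b_1 = 1, b_2 = 0.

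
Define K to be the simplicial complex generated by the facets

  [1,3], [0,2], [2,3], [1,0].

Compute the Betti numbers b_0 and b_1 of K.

b_0 = 1, b_1 = 1.

We work with the vertex ordering 0 < 1 < 2 < 3. The simplices of K, each written with vertices in increasing order, are:

  0-simplices (4): [0], [1], [2], [3]
  1-simplices (4): [0,1], [0,2], [1,3], [2,3]

Hence C_0 ≅ Z^4, C_1 ≅ Z^4.

∂_1: C_1 → C_0 sends each edge [p,q] (with p < q) to q − p. For instance
  ∂[0,2] = [2] − [0].
The resulting 4×4 matrix has rank 3, and its Smith normal form has invariant factors (1,1,1).

Reading off H_k = ker ∂_k / im ∂_{k+1}:

  H_0: rank C_0 − rank ∂_1 = 4 − 3 = 1, and the invariant factors of ∂_1 are all 1, so H_0 ≅ Z.
  H_1: rank ker ∂_1 − rank ∂_2 = (4 − 3) − 0 = 1, and there is no ∂_2, so H_1 ≅ Z.

(K is a triangulation of the circle S^1.)

Hence the Betti numbers are b_0 = 1, b_1 = 1.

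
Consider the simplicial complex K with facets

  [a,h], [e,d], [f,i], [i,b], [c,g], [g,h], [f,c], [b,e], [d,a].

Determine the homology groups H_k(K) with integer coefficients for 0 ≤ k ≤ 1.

Take the total order a < b < c < d < e < f < g < h < i on the vertex set. Then K (dimension 1) consists of the simplices:

  0-simplices (9): a, b, c, d, e, f, g, h, i
  1-simplices (9): ad, ah, be, bi, cf, cg, de, fi, gh

giving chain groups C_0 ≅ Z^9, C_1 ≅ Z^9.

The boundary map ∂_1: C_1 → C_0 maps an edge to its endpoints' difference, ∂[p,q] = q − p.
The 9×9 boundary matrix has rank 8 and Smith normal form diag(1,1,1,1,1,1,1,1).

From H_k ≅ ker(∂_k) / im(∂_{k+1}) we obtain:

  H_0: rank C_0 − rank ∂_1 = 9 − 8 = 1, and the invariant factors of ∂_1 are all 1, so H_0 ≅ Z.
  H_1: rank ker ∂_1 − rank ∂_2 = (9 − 8) − 0 = 1, and there is no ∂_2, so H_1 ≅ Z.

H_0 = Z,  H_1 = Z.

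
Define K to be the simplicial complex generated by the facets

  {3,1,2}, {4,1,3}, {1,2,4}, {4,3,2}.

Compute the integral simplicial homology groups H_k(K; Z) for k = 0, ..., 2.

Order the vertices as 1 < 2 < 3 < 4. Listing each simplex with vertices in this order, K has dimension 2 with simplices:

  0-simplices (4): [1], [2], [3], [4]
  1-simplices (6): [1,2], [1,3], [1,4], [2,3], [2,4], [3,4]
  2-simplices (4): [1,2,3], [1,2,4], [1,3,4], [2,3,4]

so the chain groups are C_0 ≅ Z^4, C_1 ≅ Z^6, C_2 ≅ Z^4.

∂_1: C_1 → C_0 maps an edge to its endpoints' difference, ∂[p,q] = q − p. For instance
  ∂[2,4] = [4] − [2].
The resulting 4×6 matrix has rank 3, and its Smith normal form has invariant factors (1,1,1).

∂_2: C_2 → C_1 maps a triangle to the signed sum of its edges. For instance
  ∂[2,3,4] = [3,4] − [2,4] + [2,3],
  ∂[1,3,4] = [3,4] − [1,4] + [1,3].
The resulting 6×4 matrix has rank 3, and its Smith normal form has invariant factors (1,1,1).

Reading off H_k = ker ∂_k / im ∂_{k+1}:

  H_0: rank C_0 − rank ∂_1 = 4 − 3 = 1, and the invariant factors of ∂_1 are all 1, so H_0 ≅ Z.
  H_1: rank ker ∂_1 − rank ∂_2 = (6 − 3) − 3 = 0, and the invariant factors of ∂_2 are all 1, so H_1 ≅ 0.
  H_2: rank ker ∂_2 − rank ∂_3 = (4 − 3) − 0 = 1, and there is no ∂_3, so H_2 ≅ Z.

H_0 = Z,  H_1 = 0,  H_2 = Z.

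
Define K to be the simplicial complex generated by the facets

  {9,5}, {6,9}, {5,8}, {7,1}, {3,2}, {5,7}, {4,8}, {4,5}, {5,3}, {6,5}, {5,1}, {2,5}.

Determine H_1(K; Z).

H_1 ≅ Z^4.

Take the total order 1 < 2 < 3 < 4 < 5 < 6 < 7 < 8 < 9 on the vertex set. Then K (dimension 1) consists of the simplices:

  0-simplices (9): [1], [2], [3], [4], [5], [6], [7], [8], [9]
  1-simplices (12): [1,5], [1,7], [2,3], [2,5], [3,5], [4,5], [4,8], [5,6], [5,7], [5,8], [5,9], [6,9]

giving chain groups C_0 ≅ Z^9, C_1 ≅ Z^12.

∂_1: C_1 → C_0 is given by ∂[p,q] = [q] − [p]. For instance
  ∂[2,5] = [5] − [2].
This gives a 9×12 integer matrix of rank 8; reducing to Smith normal form yields diagonal entries (1,1,1,1,1,1,1,1).

Computing H_k = (kernel of ∂_k) / (image of ∂_{k+1}):

  H_1: rank ker ∂_1 − rank ∂_2 = (12 − 8) − 0 = 4, and there is no ∂_2, so H_1 = Z^4.

(K is a triangulation of a wedge of 4 circles.)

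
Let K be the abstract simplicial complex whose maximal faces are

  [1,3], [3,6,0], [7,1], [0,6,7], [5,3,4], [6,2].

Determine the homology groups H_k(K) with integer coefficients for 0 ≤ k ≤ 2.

Fix the vertex order 0 < 1 < 2 < 3 < 4 < 5 < 6 < 7 and write every simplex with vertices in increasing order. Then dim K = 2 and the simplices of K are:

  0-simplices (8): [0], [1], [2], [3], [4], [5], [6], [7]
  1-simplices (11): [0,3], [0,6], [0,7], [1,3], [1,7], [2,6], [3,4], [3,5], [3,6], [4,5], [6,7]
  2-simplices (3): [0,3,6], [0,6,7], [3,4,5]

so the chain groups are C_0 ≅ Z^8, C_1 ≅ Z^11, C_2 ≅ Z^3.

The boundary map ∂_1: C_1 → C_0 is given by ∂[p,q] = [q] − [p].
The 8×11 boundary matrix has rank 7 and Smith normal form diag(1,1,1,1,1,1,1).

∂_2: C_2 → C_1 maps a triangle to the signed sum of its edges. For instance
  ∂[3,4,5] = [4,5] − [3,5] + [3,4],
  ∂[0,6,7] = [6,7] − [0,7] + [0,6].
The resulting 11×3 matrix has rank 3, and its Smith normal form has invariant factors (1,1,1).

Computing H_k = (kernel of ∂_k) / (image of ∂_{k+1}):

  H_0: rank C_0 − rank ∂_1 = 8 − 7 = 1, and the invariant factors of ∂_1 are all 1, so H_0 = Z.
  H_1: rank ker ∂_1 − rank ∂_2 = (11 − 7) − 3 = 1, and the invariant factors of ∂_2 are all 1, so H_1 = Z.
  H_2: rank ker ∂_2 − rank ∂_3 = (3 − 3) − 0 = 0, and there is no ∂_3, so H_2 = 0.

As a check, the Euler characteristic is 8 − 11 + 3 = 0, which agrees with 1 − 1 + 0 = 0.

H_0 = Z,  H_1 = Z,  H_2 = 0.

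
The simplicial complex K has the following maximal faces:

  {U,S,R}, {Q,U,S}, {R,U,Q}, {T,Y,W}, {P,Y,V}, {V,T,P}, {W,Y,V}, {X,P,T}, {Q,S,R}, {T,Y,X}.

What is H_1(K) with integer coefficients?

H_1 = Z.

Order the vertices as P < Q < R < S < T < U < V < W < X < Y. Listing each simplex with vertices in this order, K has dimension 2 with simplices:

  0-simplices (10): P, Q, R, S, T, U, V, W, X, Y
  1-simplices (18): PT, PV, PX, PY, QR, QS, QU, RS, RU, SU, TV, TW, TX, TY, VW, VY, WY, XY
  2-simplices (10): PTV, PTX, PVY, QRS, QRU, QSU, RSU, TWY, TXY, VWY

Hence C_0 ≅ Z^10, C_1 ≅ Z^18, C_2 ≅ Z^10.

Boundary ∂_1: C_1 → C_0 maps an edge to its endpoints' difference, ∂[p,q] = q − p.
The 10×18 boundary matrix has rank 8 and Smith normal form diag(1,1,1,1,1,1,1,1).

The boundary map ∂_2: C_2 → C_1 maps a triangle to the signed sum of its edges. For instance
  ∂PTV = TV − PV + PT,
  ∂QRS = RS − QS + QR.
The resulting 18×10 matrix has rank 9, and its Smith normal form has invariant factors (1,1,1,1,1,1,1,1,1).

From H_k ≅ ker(∂_k) / im(∂_{k+1}) we obtain:

  H_1: rank ker ∂_1 − rank ∂_2 = (18 − 8) − 9 = 1, and the invariant factors of ∂_2 are all 1, so H_1 ≅ Z.

(K is a triangulation of the disjoint union of the cylinder S^1 x I and the 2-sphere S^2.)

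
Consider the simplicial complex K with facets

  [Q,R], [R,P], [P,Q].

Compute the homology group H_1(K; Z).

We work with the vertex ordering P < Q < R. The simplices of K, each written with vertices in increasing order, are:

  0-simplices (3): P, Q, R
  1-simplices (3): PQ, PR, QR

so the chain groups are C_0 ≅ Z^3, C_1 ≅ Z^3.

Boundary ∂_1: C_1 → C_0 sends each edge [p,q] (with p < q) to q − p. For instance
  ∂PR = R − P.
As a 3×3 matrix over Z this has rank 2, with invariant factors (1,1).

Reading off H_k = ker ∂_k / im ∂_{k+1}:

  H_1: rank ker ∂_1 − rank ∂_2 = (3 − 2) − 0 = 1, and there is no ∂_2, so H_1 = Z.

H_1 = Z.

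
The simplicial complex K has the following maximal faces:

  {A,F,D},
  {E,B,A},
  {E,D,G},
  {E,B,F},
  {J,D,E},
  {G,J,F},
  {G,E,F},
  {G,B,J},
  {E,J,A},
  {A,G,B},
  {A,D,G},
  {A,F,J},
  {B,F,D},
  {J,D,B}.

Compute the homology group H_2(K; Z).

H_2 = Z.

Order the vertices as A < B < D < E < F < G < J. Listing each simplex with vertices in this order, K has dimension 2 with simplices:

  0-simplices (7): A, B, D, E, F, G, J
  1-simplices (21): AB, AD, AE, AF, AG, AJ, BD, BE, BF, BG, BJ, DE, DF, DG, DJ, EF, EG, EJ, FG, FJ, GJ
  2-simplices (14): ABE, ABG, ADF, ADG, AEJ, AFJ, BDF, BDJ, BEF, BGJ, DEG, DEJ, EFG, FGJ

giving chain groups C_0 ≅ Z^7, C_1 ≅ Z^21, C_2 ≅ Z^14.

∂_1: C_1 → C_0 sends each edge [p,q] (with p < q) to q − p. For instance
  ∂FJ = J − F.
This gives a 7×21 integer matrix of rank 6; reducing to Smith normal form yields diagonal entries (1,1,1,1,1,1).

∂_2: C_2 → C_1 maps a triangle to the signed sum of its edges. For instance
  ∂ABG = BG − AG + AB,
  ∂DEG = EG − DG + DE.
The 21×14 boundary matrix has rank 13 and Smith normal form diag(1,1,1,1,1,1,1,1,1,1,1,1,1).

Computing H_k = (kernel of ∂_k) / (image of ∂_{k+1}):

  H_2: rank ker ∂_2 − rank ∂_3 = (14 − 13) − 0 = 1, and there is no ∂_3, so H_2 ≅ Z.

(K is a triangulation of the torus T^2.)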